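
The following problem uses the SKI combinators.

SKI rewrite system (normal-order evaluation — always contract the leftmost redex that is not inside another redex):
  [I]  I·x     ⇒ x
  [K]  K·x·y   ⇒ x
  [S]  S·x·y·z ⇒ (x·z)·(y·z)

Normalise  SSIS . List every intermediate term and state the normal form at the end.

  start: SSIS
  step 1: SS(IS)
  step 2: SSS

Answer: normal form = SSS  (in 2 steps)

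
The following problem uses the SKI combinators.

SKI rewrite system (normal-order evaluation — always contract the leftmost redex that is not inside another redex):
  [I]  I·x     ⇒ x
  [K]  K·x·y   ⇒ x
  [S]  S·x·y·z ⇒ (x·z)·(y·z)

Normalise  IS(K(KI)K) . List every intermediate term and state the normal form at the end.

  start: IS(K(KI)K)
  step 1: S(K(KI)K)
  step 2: S(KI)

Answer: normal form = S(KI)  (in 2 steps)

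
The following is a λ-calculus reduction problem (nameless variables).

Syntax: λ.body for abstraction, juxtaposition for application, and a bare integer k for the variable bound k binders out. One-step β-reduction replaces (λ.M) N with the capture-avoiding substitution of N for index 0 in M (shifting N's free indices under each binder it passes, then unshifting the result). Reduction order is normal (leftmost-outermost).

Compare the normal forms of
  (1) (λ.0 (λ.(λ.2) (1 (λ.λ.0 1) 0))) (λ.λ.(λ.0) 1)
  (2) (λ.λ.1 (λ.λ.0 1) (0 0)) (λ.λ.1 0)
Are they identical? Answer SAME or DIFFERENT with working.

Answer: DIFFERENT — A ⇓ λ.λ.λ.λ.1, B ⇓ λ.λ.0 (1 1)

Working:
Term A:
  start: (λ.0 (λ.(λ.2) (1 (λ.λ.0 1) 0))) (λ.λ.(λ.0) 1)
  [1] (λ.λ.(λ.0) 1) (λ.(λ.λ.λ.(λ.0) 1) ((λ.λ.(λ.0) 1) (λ.λ.0 1) 0))
  [2] λ.(λ.0) (λ.(λ.λ.λ.(λ.0) 1) ((λ.λ.(λ.0) 1) (λ.λ.0 1) 0))
  [3] λ.λ.(λ.λ.λ.(λ.0) 1) ((λ.λ.(λ.0) 1) (λ.λ.0 1) 0)
  [4] λ.λ.λ.λ.(λ.0) 1
  [5] λ.λ.λ.λ.1

Term B:
  start: (λ.λ.1 (λ.λ.0 1) (0 0)) (λ.λ.1 0)
  [1] λ.(λ.λ.1 0) (λ.λ.0 1) (0 0)
  [2] λ.(λ.(λ.λ.0 1) 0) (0 0)
  [3] λ.(λ.λ.0 1) (0 0)
  [4] λ.λ.0 (1 1)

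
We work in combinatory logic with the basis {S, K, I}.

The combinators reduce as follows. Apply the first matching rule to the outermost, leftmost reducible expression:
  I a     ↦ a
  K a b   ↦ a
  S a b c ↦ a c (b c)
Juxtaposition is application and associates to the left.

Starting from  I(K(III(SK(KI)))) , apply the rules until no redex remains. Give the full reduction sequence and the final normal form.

Answer: normal form = K(SK(KI))  (in 4 steps)

Working:
  start: I(K(III(SK(KI))))
  step 1: K(III(SK(KI)))
  step 2: K(II(SK(KI)))
  step 3: K(I(SK(KI)))
  step 4: K(SK(KI))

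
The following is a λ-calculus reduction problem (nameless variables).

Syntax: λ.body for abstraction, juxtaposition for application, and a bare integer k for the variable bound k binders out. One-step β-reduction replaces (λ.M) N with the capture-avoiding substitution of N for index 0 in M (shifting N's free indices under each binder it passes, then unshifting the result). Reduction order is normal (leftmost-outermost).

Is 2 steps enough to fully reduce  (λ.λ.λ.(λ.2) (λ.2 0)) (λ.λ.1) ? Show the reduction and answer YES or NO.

  start: (λ.λ.λ.(λ.2) (λ.2 0)) (λ.λ.1)
  step 1: λ.λ.(λ.2) (λ.2 0)
  step 2: λ.λ.1

Answer: YES — reaches normal form λ.λ.1 in 2 ≤ 2 steps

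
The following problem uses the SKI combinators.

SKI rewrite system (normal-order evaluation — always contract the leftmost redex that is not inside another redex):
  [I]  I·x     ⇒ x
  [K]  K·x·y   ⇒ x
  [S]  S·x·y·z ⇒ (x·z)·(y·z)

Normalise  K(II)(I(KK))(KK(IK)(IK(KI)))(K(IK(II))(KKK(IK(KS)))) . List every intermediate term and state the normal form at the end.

Answer: normal form = K(KI)  (in 6 steps)

Working:
  start: K(II)(I(KK))(KK(IK)(IK(KI)))(K(IK(II))(KKK(IK(KS))))
  [1] II(KK(IK)(IK(KI)))(K(IK(II))(KKK(IK(KS))))
  [2] I(KK(IK)(IK(KI)))(K(IK(II))(KKK(IK(KS))))
  [3] KK(IK)(IK(KI))(K(IK(II))(KKK(IK(KS))))
  [4] K(IK(KI))(K(IK(II))(KKK(IK(KS))))
  [5] IK(KI)
  [6] K(KI)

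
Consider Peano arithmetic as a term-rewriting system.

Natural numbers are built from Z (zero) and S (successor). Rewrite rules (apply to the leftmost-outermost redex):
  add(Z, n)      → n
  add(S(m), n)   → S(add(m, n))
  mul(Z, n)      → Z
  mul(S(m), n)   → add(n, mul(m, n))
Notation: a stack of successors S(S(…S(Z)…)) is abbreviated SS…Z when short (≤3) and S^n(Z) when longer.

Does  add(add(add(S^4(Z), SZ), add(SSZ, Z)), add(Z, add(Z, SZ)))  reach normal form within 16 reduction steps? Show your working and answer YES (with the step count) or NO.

  start: add(add(add(S^4(Z), SZ), add(SSZ, Z)), add(Z, add(Z, SZ)))
  step 1: add(add(S(add(SSSZ, SZ)), add(SSZ, Z)), add(Z, add(Z, SZ)))
  step 2: add(S(add(add(SSSZ, SZ), add(SSZ, Z))), add(Z, add(Z, SZ)))
  step 3: S(add(add(add(SSSZ, SZ), add(SSZ, Z)), add(Z, add(Z, SZ))))
  step 4: S(add(add(S(add(SSZ, SZ)), add(SSZ, Z)), add(Z, add(Z, SZ))))
  step 5: S(add(S(add(add(SSZ, SZ), add(SSZ, Z))), add(Z, add(Z, SZ))))
  step 6: S(S(add(add(add(SSZ, SZ), add(SSZ, Z)), add(Z, add(Z, SZ)))))
  step 7: S(S(add(add(S(add(SZ, SZ)), add(SSZ, Z)), add(Z, add(Z, SZ)))))
  step 8: S(S(add(S(add(add(SZ, SZ), add(SSZ, Z))), add(Z, add(Z, SZ)))))
  step 9: S(S(S(add(add(add(SZ, SZ), add(SSZ, Z)), add(Z, add(Z, SZ))))))
  step 10: S(S(S(add(add(S(add(Z, SZ)), add(SSZ, Z)), add(Z, add(Z, SZ))))))
  step 11: S(S(S(add(S(add(add(Z, SZ), add(SSZ, Z))), add(Z, add(Z, SZ))))))
  step 12: S(S(S(S(add(add(add(Z, SZ), add(SSZ, Z)), add(Z, add(Z, SZ)))))))
  step 13: S(S(S(S(add(add(SZ, add(SSZ, Z)), add(Z, add(Z, SZ)))))))
  step 14: S(S(S(S(add(S(add(Z, add(SSZ, Z))), add(Z, add(Z, SZ)))))))
  step 15: S(S(S(S(S(add(add(Z, add(SSZ, Z)), add(Z, add(Z, SZ))))))))
  step 16: S(S(S(S(S(add(add(SSZ, Z), add(Z, add(Z, SZ))))))))

Answer: NO — after 16 steps the term is S(S(S(S(S(add(add(SSZ, Z), add(Z, add(Z, SZ)))))))), not yet normal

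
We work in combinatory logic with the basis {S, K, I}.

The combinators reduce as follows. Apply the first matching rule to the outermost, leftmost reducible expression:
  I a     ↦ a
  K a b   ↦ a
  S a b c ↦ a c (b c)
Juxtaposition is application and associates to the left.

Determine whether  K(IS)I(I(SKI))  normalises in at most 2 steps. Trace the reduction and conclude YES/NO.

Answer: NO — after 2 steps the term is S(I(SKI)), not yet normal

Reduction:
  start: K(IS)I(I(SKI))
  step 1: IS(I(SKI))
  step 2: S(I(SKI))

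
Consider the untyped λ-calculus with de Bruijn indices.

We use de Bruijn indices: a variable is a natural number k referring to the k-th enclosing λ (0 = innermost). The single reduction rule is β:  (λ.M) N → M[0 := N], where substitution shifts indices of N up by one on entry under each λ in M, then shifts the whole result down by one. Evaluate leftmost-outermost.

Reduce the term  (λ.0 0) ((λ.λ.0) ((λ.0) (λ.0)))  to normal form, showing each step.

  start: (λ.0 0) ((λ.λ.0) ((λ.0) (λ.0)))
  →1  (λ.λ.0) ((λ.0) (λ.0)) ((λ.λ.0) ((λ.0) (λ.0)))
  →2  (λ.0) ((λ.λ.0) ((λ.0) (λ.0)))
  →3  (λ.λ.0) ((λ.0) (λ.0))
  →4  λ.0

Answer: normal form = λ.0  (in 4 steps)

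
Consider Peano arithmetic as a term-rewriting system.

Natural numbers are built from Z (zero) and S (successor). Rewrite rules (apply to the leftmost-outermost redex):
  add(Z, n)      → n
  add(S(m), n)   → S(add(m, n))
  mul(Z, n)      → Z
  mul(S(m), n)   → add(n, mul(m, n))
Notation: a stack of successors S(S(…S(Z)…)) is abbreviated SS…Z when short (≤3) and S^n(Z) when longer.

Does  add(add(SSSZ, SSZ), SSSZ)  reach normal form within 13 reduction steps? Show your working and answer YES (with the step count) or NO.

  start: add(add(SSSZ, SSZ), SSSZ)
  →1  add(S(add(SSZ, SSZ)), SSSZ)
  →2  S(add(add(SSZ, SSZ), SSSZ))
  →3  S(add(S(add(SZ, SSZ)), SSSZ))
  →4  S(S(add(add(SZ, SSZ), SSSZ)))
  →5  S(S(add(S(add(Z, SSZ)), SSSZ)))
  →6  S(S(S(add(add(Z, SSZ), SSSZ))))
  →7  S(S(S(add(SSZ, SSSZ))))
  →8  S(S(S(S(add(SZ, SSSZ)))))
  →9  S(S(S(S(S(add(Z, SSSZ))))))
  →10  S^8(Z)

Answer: YES — reaches normal form S^8(Z) in 10 ≤ 13 steps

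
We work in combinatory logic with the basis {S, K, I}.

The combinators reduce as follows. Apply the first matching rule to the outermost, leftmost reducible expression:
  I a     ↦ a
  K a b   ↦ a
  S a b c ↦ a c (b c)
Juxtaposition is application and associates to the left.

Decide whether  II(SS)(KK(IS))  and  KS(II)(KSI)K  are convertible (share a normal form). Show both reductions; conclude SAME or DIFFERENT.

Term A:
  start: II(SS)(KK(IS))
  →1  I(SS)(KK(IS))
  →2  SS(KK(IS))
  →3  SSK

Term B:
  start: KS(II)(KSI)K
  →1  S(KSI)K
  →2  SSK

Answer: SAME — A ⇓ SSK, B ⇓ SSK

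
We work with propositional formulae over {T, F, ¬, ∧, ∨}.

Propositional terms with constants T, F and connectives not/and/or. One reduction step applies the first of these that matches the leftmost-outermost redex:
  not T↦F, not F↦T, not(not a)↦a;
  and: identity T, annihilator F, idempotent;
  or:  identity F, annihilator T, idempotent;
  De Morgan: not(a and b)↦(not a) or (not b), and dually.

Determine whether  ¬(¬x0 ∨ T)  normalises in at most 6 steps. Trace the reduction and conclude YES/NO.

  start: ¬(¬x0 ∨ T)
  →1  ¬¬x0 ∧ ¬T
  →2  x0 ∧ ¬T
  →3  x0 ∧ F
  →4  F

Answer: YES — reaches normal form F in 4 ≤ 6 steps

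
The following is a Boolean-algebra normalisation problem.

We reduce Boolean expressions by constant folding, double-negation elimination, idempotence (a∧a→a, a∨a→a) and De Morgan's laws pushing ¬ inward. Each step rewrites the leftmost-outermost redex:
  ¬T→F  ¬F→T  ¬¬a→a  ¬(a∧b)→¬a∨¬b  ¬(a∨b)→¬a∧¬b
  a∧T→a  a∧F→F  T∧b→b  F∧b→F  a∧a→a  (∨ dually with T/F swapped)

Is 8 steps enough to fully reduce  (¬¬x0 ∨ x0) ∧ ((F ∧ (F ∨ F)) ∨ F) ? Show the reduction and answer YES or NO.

  start: (¬¬x0 ∨ x0) ∧ ((F ∧ (F ∨ F)) ∨ F)
  step 1: (x0 ∨ x0) ∧ ((F ∧ (F ∨ F)) ∨ F)
  step 2: x0 ∧ ((F ∧ (F ∨ F)) ∨ F)
  step 3: x0 ∧ (F ∧ (F ∨ F))
  step 4: x0 ∧ F
  step 5: F

Answer: YES — reaches normal form F in 5 ≤ 8 steps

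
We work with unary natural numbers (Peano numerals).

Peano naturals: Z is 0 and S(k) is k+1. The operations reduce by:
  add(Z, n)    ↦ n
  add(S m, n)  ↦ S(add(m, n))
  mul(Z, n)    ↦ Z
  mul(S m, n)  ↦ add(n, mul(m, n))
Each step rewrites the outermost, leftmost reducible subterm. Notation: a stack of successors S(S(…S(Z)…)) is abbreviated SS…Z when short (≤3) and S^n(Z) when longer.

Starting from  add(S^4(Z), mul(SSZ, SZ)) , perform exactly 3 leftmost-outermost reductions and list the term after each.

Answer: after 3 steps: S(S(S(add(SZ, mul(SSZ, SZ)))))

Working:
  start: add(S^4(Z), mul(SSZ, SZ))
  →1  S(add(SSSZ, mul(SSZ, SZ)))
  →2  S(S(add(SSZ, mul(SSZ, SZ))))
  →3  S(S(S(add(SZ, mul(SSZ, SZ)))))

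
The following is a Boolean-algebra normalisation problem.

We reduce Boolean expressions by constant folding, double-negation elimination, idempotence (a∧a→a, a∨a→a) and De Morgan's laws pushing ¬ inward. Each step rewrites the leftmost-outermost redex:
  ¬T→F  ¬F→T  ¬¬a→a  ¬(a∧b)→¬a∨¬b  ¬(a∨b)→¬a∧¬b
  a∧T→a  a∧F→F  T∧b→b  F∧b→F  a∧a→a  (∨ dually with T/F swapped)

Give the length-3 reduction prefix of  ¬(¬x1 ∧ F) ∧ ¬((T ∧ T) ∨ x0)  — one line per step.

Answer: after 3 steps: (x1 ∨ T) ∧ ¬((T ∧ T) ∨ x0)

Derivation:
  start: ¬(¬x1 ∧ F) ∧ ¬((T ∧ T) ∨ x0)
  [1] (¬¬x1 ∨ ¬F) ∧ ¬((T ∧ T) ∨ x0)
  [2] (x1 ∨ ¬F) ∧ ¬((T ∧ T) ∨ x0)
  [3] (x1 ∨ T) ∧ ¬((T ∧ T) ∨ x0)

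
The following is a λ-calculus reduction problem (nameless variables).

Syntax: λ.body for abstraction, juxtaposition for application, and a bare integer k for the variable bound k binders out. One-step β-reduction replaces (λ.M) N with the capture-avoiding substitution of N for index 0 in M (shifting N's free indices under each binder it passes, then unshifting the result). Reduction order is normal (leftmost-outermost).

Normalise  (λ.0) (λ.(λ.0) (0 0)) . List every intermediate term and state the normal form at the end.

  start: (λ.0) (λ.(λ.0) (0 0))
  step 1: λ.(λ.0) (0 0)
  step 2: λ.0 0

Answer: normal form = λ.0 0  (in 2 steps)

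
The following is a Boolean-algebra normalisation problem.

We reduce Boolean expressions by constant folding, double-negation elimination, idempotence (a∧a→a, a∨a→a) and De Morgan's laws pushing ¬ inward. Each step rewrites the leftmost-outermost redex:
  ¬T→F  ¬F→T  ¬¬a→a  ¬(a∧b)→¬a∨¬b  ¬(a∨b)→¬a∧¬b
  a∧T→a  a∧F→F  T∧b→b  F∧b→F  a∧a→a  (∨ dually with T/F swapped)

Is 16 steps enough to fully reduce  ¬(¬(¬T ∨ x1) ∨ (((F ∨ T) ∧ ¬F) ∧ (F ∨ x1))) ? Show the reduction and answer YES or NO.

Answer: YES — reaches normal form x1 ∧ ¬x1 in 16 ≤ 16 steps

Derivation:
  start: ¬(¬(¬T ∨ x1) ∨ (((F ∨ T) ∧ ¬F) ∧ (F ∨ x1)))
  →1  ¬¬(¬T ∨ x1) ∧ ¬(((F ∨ T) ∧ ¬F) ∧ (F ∨ x1))
  →2  (¬T ∨ x1) ∧ ¬(((F ∨ T) ∧ ¬F) ∧ (F ∨ x1))
  →3  (F ∨ x1) ∧ ¬(((F ∨ T) ∧ ¬F) ∧ (F ∨ x1))
  →4  x1 ∧ ¬(((F ∨ T) ∧ ¬F) ∧ (F ∨ x1))
  →5  x1 ∧ (¬((F ∨ T) ∧ ¬F) ∨ ¬(F ∨ x1))
  →6  x1 ∧ ((¬(F ∨ T) ∨ ¬¬F) ∨ ¬(F ∨ x1))
  →7  x1 ∧ (((¬F ∧ ¬T) ∨ ¬¬F) ∨ ¬(F ∨ x1))
  →8  x1 ∧ (((T ∧ ¬T) ∨ ¬¬F) ∨ ¬(F ∨ x1))
  →9  x1 ∧ ((¬T ∨ ¬¬F) ∨ ¬(F ∨ x1))
  →10  x1 ∧ ((F ∨ ¬¬F) ∨ ¬(F ∨ x1))
  →11  x1 ∧ (¬¬F ∨ ¬(F ∨ x1))
  →12  x1 ∧ (F ∨ ¬(F ∨ x1))
  →13  x1 ∧ ¬(F ∨ x1)
  →14  x1 ∧ (¬F ∧ ¬x1)
  →15  x1 ∧ (T ∧ ¬x1)
  →16  x1 ∧ ¬x1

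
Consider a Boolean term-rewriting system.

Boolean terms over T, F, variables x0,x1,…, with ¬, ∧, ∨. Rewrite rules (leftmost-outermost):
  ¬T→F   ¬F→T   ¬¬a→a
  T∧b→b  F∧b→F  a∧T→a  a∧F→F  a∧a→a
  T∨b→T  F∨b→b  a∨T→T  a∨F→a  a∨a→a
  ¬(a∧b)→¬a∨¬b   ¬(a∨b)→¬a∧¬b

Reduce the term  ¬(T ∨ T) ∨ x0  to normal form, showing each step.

  start: ¬(T ∨ T) ∨ x0
  →1  (¬T ∧ ¬T) ∨ x0
  →2  ¬T ∨ x0
  →3  F ∨ x0
  →4  x0

Answer: normal form = x0  (in 4 steps)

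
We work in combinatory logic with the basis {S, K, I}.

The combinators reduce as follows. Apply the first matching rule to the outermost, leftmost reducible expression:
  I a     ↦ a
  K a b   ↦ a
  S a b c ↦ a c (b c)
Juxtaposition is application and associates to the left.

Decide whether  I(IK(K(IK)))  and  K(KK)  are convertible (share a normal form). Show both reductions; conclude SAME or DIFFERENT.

Term A:
  start: I(IK(K(IK)))
  step 1: IK(K(IK))
  step 2: K(K(IK))
  step 3: K(KK)

Term B:
  start: K(KK)

Answer: SAME — A ⇓ K(KK), B ⇓ K(KK)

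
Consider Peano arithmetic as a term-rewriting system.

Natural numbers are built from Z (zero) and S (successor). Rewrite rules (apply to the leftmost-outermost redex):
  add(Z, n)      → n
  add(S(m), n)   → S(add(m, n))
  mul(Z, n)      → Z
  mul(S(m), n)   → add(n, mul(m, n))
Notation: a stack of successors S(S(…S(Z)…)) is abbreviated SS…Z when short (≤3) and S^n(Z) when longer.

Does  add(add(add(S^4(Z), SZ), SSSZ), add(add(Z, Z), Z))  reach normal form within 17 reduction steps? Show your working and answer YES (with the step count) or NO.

Answer: NO — after 17 steps the term is S(S(S(S(S(S(add(SSZ, add(add(Z, Z), Z)))))))), not yet normal

Derivation:
  start: add(add(add(S^4(Z), SZ), SSSZ), add(add(Z, Z), Z))
  step 1: add(add(S(add(SSSZ, SZ)), SSSZ), add(add(Z, Z), Z))
  step 2: add(S(add(add(SSSZ, SZ), SSSZ)), add(add(Z, Z), Z))
  step 3: S(add(add(add(SSSZ, SZ), SSSZ), add(add(Z, Z), Z)))
  step 4: S(add(add(S(add(SSZ, SZ)), SSSZ), add(add(Z, Z), Z)))
  step 5: S(add(S(add(add(SSZ, SZ), SSSZ)), add(add(Z, Z), Z)))
  step 6: S(S(add(add(add(SSZ, SZ), SSSZ), add(add(Z, Z), Z))))
  step 7: S(S(add(add(S(add(SZ, SZ)), SSSZ), add(add(Z, Z), Z))))
  step 8: S(S(add(S(add(add(SZ, SZ), SSSZ)), add(add(Z, Z), Z))))
  step 9: S(S(S(add(add(add(SZ, SZ), SSSZ), add(add(Z, Z), Z)))))
  step 10: S(S(S(add(add(S(add(Z, SZ)), SSSZ), add(add(Z, Z), Z)))))
  step 11: S(S(S(add(S(add(add(Z, SZ), SSSZ)), add(add(Z, Z), Z)))))
  step 12: S(S(S(S(add(add(add(Z, SZ), SSSZ), add(add(Z, Z), Z))))))
  step 13: S(S(S(S(add(add(SZ, SSSZ), add(add(Z, Z), Z))))))
  step 14: S(S(S(S(add(S(add(Z, SSSZ)), add(add(Z, Z), Z))))))
  step 15: S(S(S(S(S(add(add(Z, SSSZ), add(add(Z, Z), Z)))))))
  step 16: S(S(S(S(S(add(SSSZ, add(add(Z, Z), Z)))))))
  step 17: S(S(S(S(S(S(add(SSZ, add(add(Z, Z), Z))))))))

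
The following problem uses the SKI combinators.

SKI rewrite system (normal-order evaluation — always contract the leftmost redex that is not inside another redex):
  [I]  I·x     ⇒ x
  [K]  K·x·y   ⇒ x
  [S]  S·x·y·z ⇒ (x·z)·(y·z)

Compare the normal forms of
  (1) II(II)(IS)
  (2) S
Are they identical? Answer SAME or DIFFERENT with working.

Answer: SAME — A ⇓ S, B ⇓ S

Reduction:
Term A:
  start: II(II)(IS)
  [1] I(II)(IS)
  [2] II(IS)
  [3] I(IS)
  [4] IS
  [5] S

Term B:
  start: S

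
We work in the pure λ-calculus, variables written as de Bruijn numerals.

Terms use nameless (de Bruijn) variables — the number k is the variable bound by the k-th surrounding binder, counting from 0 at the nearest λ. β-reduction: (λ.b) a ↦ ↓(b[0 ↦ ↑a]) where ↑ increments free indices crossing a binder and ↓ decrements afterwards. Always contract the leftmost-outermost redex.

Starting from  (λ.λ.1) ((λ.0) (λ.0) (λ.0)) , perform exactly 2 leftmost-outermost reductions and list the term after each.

Answer: after 2 steps: λ.(λ.0) (λ.0)

Working:
  start: (λ.λ.1) ((λ.0) (λ.0) (λ.0))
  step 1: λ.(λ.0) (λ.0) (λ.0)
  step 2: λ.(λ.0) (λ.0)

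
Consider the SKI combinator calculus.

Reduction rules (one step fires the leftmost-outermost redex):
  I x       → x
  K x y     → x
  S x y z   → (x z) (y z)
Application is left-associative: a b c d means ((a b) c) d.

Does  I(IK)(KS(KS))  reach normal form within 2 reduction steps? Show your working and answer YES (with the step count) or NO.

Answer: NO — after 2 steps the term is K(KS(KS)), not yet normal

Reduction:
  start: I(IK)(KS(KS))
  step 1: IK(KS(KS))
  step 2: K(KS(KS))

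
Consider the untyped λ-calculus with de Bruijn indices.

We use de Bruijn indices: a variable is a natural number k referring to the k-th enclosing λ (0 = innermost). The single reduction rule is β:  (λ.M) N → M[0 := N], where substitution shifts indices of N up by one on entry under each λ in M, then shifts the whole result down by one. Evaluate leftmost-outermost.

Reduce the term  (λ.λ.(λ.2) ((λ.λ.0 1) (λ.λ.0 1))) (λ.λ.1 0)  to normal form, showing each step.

  start: (λ.λ.(λ.2) ((λ.λ.0 1) (λ.λ.0 1))) (λ.λ.1 0)
  →1  λ.(λ.λ.λ.1 0) ((λ.λ.0 1) (λ.λ.0 1))
  →2  λ.λ.λ.1 0

Answer: normal form = λ.λ.λ.1 0  (in 2 steps)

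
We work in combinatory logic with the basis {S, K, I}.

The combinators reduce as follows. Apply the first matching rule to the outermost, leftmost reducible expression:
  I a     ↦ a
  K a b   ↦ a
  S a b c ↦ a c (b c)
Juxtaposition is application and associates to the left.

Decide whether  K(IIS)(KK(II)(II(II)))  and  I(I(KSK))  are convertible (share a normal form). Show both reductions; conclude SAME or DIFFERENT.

Term A:
  start: K(IIS)(KK(II)(II(II)))
  step 1: IIS
  step 2: IS
  step 3: S

Term B:
  start: I(I(KSK))
  step 1: I(KSK)
  step 2: KSK
  step 3: S

Answer: SAME — A ⇓ S, B ⇓ S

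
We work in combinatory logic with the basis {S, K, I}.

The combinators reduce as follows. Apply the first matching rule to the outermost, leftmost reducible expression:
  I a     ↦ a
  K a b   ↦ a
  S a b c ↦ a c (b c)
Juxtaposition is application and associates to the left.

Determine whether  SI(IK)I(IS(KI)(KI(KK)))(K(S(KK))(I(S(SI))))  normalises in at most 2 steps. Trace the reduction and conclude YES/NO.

  start: SI(IK)I(IS(KI)(KI(KK)))(K(S(KK))(I(S(SI))))
  step 1: II(IKI)(IS(KI)(KI(KK)))(K(S(KK))(I(S(SI))))
  step 2: I(IKI)(IS(KI)(KI(KK)))(K(S(KK))(I(S(SI))))

Answer: NO — after 2 steps the term is I(IKI)(IS(KI)(KI(KK)))(K(S(KK))(I(S(SI)))), not yet normal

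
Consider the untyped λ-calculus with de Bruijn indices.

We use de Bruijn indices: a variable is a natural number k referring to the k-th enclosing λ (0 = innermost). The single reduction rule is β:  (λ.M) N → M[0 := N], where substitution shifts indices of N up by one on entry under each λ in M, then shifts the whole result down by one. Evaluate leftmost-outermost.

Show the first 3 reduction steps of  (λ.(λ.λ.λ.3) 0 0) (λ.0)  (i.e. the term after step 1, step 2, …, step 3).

Answer: after 3 steps: λ.λ.0

Reduction:
  start: (λ.(λ.λ.λ.3) 0 0) (λ.0)
  [1] (λ.λ.λ.λ.0) (λ.0) (λ.0)
  [2] (λ.λ.λ.0) (λ.0)
  [3] λ.λ.0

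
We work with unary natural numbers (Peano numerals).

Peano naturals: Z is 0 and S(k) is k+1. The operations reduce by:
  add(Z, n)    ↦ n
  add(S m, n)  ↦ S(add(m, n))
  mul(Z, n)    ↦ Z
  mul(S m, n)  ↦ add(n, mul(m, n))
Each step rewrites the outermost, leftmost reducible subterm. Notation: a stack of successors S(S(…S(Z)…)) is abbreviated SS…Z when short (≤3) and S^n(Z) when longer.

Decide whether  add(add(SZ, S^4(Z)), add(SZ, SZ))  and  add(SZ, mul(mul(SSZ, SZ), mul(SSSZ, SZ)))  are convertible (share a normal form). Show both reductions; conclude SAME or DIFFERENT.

Term A:
  start: add(add(SZ, S^4(Z)), add(SZ, SZ))
  [1] add(S(add(Z, S^4(Z))), add(SZ, SZ))
  [2] S(add(add(Z, S^4(Z)), add(SZ, SZ)))
  [3] S(add(S^4(Z), add(SZ, SZ)))
  [4] S(S(add(SSSZ, add(SZ, SZ))))
  [5] S(S(S(add(SSZ, add(SZ, SZ)))))
  [6] S(S(S(S(add(SZ, add(SZ, SZ))))))
  [7] S(S(S(S(S(add(Z, add(SZ, SZ)))))))
  [8] S(S(S(S(S(add(SZ, SZ))))))
  [9] S(S(S(S(S(S(add(Z, SZ)))))))
  [10] S^7(Z)

Term B:
  start: add(SZ, mul(mul(SSZ, SZ), mul(SSSZ, SZ)))
  [1] S(add(Z, mul(mul(SSZ, SZ), mul(SSSZ, SZ))))
  [2] S(mul(mul(SSZ, SZ), mul(SSSZ, SZ)))
  [3] S(mul(add(SZ, mul(SZ, SZ)), mul(SSSZ, SZ)))
  [4] S(mul(S(add(Z, mul(SZ, SZ))), mul(SSSZ, SZ)))
  [5] S(add(mul(SSSZ, SZ), mul(add(Z, mul(SZ, SZ)), mul(SSSZ, SZ))))
  [6] S(add(add(SZ, mul(SSZ, SZ)), mul(add(Z, mul(SZ, SZ)), mul(SSSZ, SZ))))
  [7] S(add(S(add(Z, mul(SSZ, SZ))), mul(add(Z, mul(SZ, SZ)), mul(SSSZ, SZ))))
  [8] S(S(add(add(Z, mul(SSZ, SZ)), mul(add(Z, mul(SZ, SZ)), mul(SSSZ, SZ)))))
  [9] S(S(add(mul(SSZ, SZ), mul(add(Z, mul(SZ, SZ)), mul(SSSZ, SZ)))))
  [10] S(S(add(add(SZ, mul(SZ, SZ)), mul(add(Z, mul(SZ, SZ)), mul(SSSZ, SZ)))))
  [11] S(S(add(S(add(Z, mul(SZ, SZ))), mul(add(Z, mul(SZ, SZ)), mul(SSSZ, SZ)))))
  [12] S(S(S(add(add(Z, mul(SZ, SZ)), mul(add(Z, mul(SZ, SZ)), mul(SSSZ, SZ))))))
  [13] S(S(S(add(mul(SZ, SZ), mul(add(Z, mul(SZ, SZ)), mul(SSSZ, SZ))))))
  [14] S(S(S(add(add(SZ, mul(Z, SZ)), mul(add(Z, mul(SZ, SZ)), mul(SSSZ, SZ))))))
  [15] S(S(S(add(S(add(Z, mul(Z, SZ))), mul(add(Z, mul(SZ, SZ)), mul(SSSZ, SZ))))))
  [16] S(S(S(S(add(add(Z, mul(Z, SZ)), mul(add(Z, mul(SZ, SZ)), mul(SSSZ, SZ)))))))
  [17] S(S(S(S(add(mul(Z, SZ), mul(add(Z, mul(SZ, SZ)), mul(SSSZ, SZ)))))))
  [18] S(S(S(S(add(Z, mul(add(Z, mul(SZ, SZ)), mul(SSSZ, SZ)))))))
  [19] S(S(S(S(mul(add(Z, mul(SZ, SZ)), mul(SSSZ, SZ))))))
  [20] S(S(S(S(mul(mul(SZ, SZ), mul(SSSZ, SZ))))))
  [21] S(S(S(S(mul(add(SZ, mul(Z, SZ)), mul(SSSZ, SZ))))))
  [22] S(S(S(S(mul(S(add(Z, mul(Z, SZ))), mul(SSSZ, SZ))))))
  [23] S(S(S(S(add(mul(SSSZ, SZ), mul(add(Z, mul(Z, SZ)), mul(SSSZ, SZ)))))))
  [24] S(S(S(S(add(add(SZ, mul(SSZ, SZ)), mul(add(Z, mul(Z, SZ)), mul(SSSZ, SZ)))))))
  [25] S(S(S(S(add(S(add(Z, mul(SSZ, SZ))), mul(add(Z, mul(Z, SZ)), mul(SSSZ, SZ)))))))
  [26] S(S(S(S(S(add(add(Z, mul(SSZ, SZ)), mul(add(Z, mul(Z, SZ)), mul(SSSZ, SZ))))))))
  [27] S(S(S(S(S(add(mul(SSZ, SZ), mul(add(Z, mul(Z, SZ)), mul(SSSZ, SZ))))))))
  [28] S(S(S(S(S(add(add(SZ, mul(SZ, SZ)), mul(add(Z, mul(Z, SZ)), mul(SSSZ, SZ))))))))
  [29] S(S(S(S(S(add(S(add(Z, mul(SZ, SZ))), mul(add(Z, mul(Z, SZ)), mul(SSSZ, SZ))))))))
  [30] S(S(S(S(S(S(add(add(Z, mul(SZ, SZ)), mul(add(Z, mul(Z, SZ)), mul(SSSZ, SZ)))))))))
  [31] S(S(S(S(S(S(add(mul(SZ, SZ), mul(add(Z, mul(Z, SZ)), mul(SSSZ, SZ)))))))))
  [32] S(S(S(S(S(S(add(add(SZ, mul(Z, SZ)), mul(add(Z, mul(Z, SZ)), mul(SSSZ, SZ)))))))))
  [33] S(S(S(S(S(S(add(S(add(Z, mul(Z, SZ))), mul(add(Z, mul(Z, SZ)), mul(SSSZ, SZ)))))))))
  [34] S(S(S(S(S(S(S(add(add(Z, mul(Z, SZ)), mul(add(Z, mul(Z, SZ)), mul(SSSZ, SZ))))))))))
  [35] S(S(S(S(S(S(S(add(mul(Z, SZ), mul(add(Z, mul(Z, SZ)), mul(SSSZ, SZ))))))))))
  [36] S(S(S(S(S(S(S(add(Z, mul(add(Z, mul(Z, SZ)), mul(SSSZ, SZ))))))))))
  [37] S(S(S(S(S(S(S(mul(add(Z, mul(Z, SZ)), mul(SSSZ, SZ)))))))))
  [38] S(S(S(S(S(S(S(mul(mul(Z, SZ), mul(SSSZ, SZ)))))))))
  [39] S(S(S(S(S(S(S(mul(Z, mul(SSSZ, SZ)))))))))
  [40] S^7(Z)

Answer: SAME — A ⇓ S^7(Z), B ⇓ S^7(Z)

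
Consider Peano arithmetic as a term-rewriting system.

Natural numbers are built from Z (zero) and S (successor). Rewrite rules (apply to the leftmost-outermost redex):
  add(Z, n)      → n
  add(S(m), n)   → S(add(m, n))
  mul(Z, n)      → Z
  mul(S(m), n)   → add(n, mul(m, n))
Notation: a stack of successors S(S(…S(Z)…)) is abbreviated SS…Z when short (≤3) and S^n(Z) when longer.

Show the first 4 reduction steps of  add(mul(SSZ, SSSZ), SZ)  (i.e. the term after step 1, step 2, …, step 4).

Answer: after 4 steps: S(add(S(add(SZ, mul(SZ, SSSZ))), SZ))

Working:
  start: add(mul(SSZ, SSSZ), SZ)
  →1  add(add(SSSZ, mul(SZ, SSSZ)), SZ)
  →2  add(S(add(SSZ, mul(SZ, SSSZ))), SZ)
  →3  S(add(add(SSZ, mul(SZ, SSSZ)), SZ))
  →4  S(add(S(add(SZ, mul(SZ, SSSZ))), SZ))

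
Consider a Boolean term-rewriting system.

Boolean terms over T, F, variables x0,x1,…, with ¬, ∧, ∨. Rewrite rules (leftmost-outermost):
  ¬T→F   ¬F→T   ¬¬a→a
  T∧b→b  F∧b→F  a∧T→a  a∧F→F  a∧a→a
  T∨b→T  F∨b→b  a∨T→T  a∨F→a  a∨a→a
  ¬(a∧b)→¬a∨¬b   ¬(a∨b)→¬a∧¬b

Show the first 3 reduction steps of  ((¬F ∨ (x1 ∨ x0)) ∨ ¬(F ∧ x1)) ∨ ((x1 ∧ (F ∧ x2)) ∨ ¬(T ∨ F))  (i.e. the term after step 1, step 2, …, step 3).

Answer: after 3 steps: T ∨ ((x1 ∧ (F ∧ x2)) ∨ ¬(T ∨ F))

Working:
  start: ((¬F ∨ (x1 ∨ x0)) ∨ ¬(F ∧ x1)) ∨ ((x1 ∧ (F ∧ x2)) ∨ ¬(T ∨ F))
  [1] ((T ∨ (x1 ∨ x0)) ∨ ¬(F ∧ x1)) ∨ ((x1 ∧ (F ∧ x2)) ∨ ¬(T ∨ F))
  [2] (T ∨ ¬(F ∧ x1)) ∨ ((x1 ∧ (F ∧ x2)) ∨ ¬(T ∨ F))
  [3] T ∨ ((x1 ∧ (F ∧ x2)) ∨ ¬(T ∨ F))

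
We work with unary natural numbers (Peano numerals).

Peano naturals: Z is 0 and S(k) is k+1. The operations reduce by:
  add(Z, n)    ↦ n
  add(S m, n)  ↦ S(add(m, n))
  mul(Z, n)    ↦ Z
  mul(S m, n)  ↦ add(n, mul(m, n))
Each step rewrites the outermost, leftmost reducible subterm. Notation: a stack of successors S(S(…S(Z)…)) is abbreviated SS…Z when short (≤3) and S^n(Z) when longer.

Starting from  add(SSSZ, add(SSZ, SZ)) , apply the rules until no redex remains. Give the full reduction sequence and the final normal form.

  start: add(SSSZ, add(SSZ, SZ))
  [1] S(add(SSZ, add(SSZ, SZ)))
  [2] S(S(add(SZ, add(SSZ, SZ))))
  [3] S(S(S(add(Z, add(SSZ, SZ)))))
  [4] S(S(S(add(SSZ, SZ))))
  [5] S(S(S(S(add(SZ, SZ)))))
  [6] S(S(S(S(S(add(Z, SZ))))))
  [7] S^6(Z)

Answer: normal form = S^6(Z)  (in 7 steps)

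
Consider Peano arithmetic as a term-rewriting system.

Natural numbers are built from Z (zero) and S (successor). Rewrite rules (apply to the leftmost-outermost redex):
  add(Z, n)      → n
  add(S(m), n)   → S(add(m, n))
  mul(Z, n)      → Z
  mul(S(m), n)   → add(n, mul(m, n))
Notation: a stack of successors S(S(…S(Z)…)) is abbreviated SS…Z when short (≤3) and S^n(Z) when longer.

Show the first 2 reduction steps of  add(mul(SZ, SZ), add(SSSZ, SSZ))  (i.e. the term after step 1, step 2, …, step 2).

Answer: after 2 steps: add(S(add(Z, mul(Z, SZ))), add(SSSZ, SSZ))

Working:
  start: add(mul(SZ, SZ), add(SSSZ, SSZ))
  →1  add(add(SZ, mul(Z, SZ)), add(SSSZ, SSZ))
  →2  add(S(add(Z, mul(Z, SZ))), add(SSSZ, SSZ))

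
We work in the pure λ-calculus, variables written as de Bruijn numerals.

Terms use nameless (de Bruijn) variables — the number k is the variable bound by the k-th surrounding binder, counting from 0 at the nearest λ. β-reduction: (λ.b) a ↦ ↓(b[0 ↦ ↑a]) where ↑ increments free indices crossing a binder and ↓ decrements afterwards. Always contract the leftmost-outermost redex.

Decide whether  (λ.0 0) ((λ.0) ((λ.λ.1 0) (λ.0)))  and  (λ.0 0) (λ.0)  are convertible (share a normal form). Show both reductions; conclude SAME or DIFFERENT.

Term A:
  start: (λ.0 0) ((λ.0) ((λ.λ.1 0) (λ.0)))
  →1  (λ.0) ((λ.λ.1 0) (λ.0)) ((λ.0) ((λ.λ.1 0) (λ.0)))
  →2  (λ.λ.1 0) (λ.0) ((λ.0) ((λ.λ.1 0) (λ.0)))
  →3  (λ.(λ.0) 0) ((λ.0) ((λ.λ.1 0) (λ.0)))
  →4  (λ.0) ((λ.0) ((λ.λ.1 0) (λ.0)))
  →5  (λ.0) ((λ.λ.1 0) (λ.0))
  →6  (λ.λ.1 0) (λ.0)
  →7  λ.(λ.0) 0
  →8  λ.0

Term B:
  start: (λ.0 0) (λ.0)
  →1  (λ.0) (λ.0)
  →2  λ.0

Answer: SAME — A ⇓ λ.0, B ⇓ λ.0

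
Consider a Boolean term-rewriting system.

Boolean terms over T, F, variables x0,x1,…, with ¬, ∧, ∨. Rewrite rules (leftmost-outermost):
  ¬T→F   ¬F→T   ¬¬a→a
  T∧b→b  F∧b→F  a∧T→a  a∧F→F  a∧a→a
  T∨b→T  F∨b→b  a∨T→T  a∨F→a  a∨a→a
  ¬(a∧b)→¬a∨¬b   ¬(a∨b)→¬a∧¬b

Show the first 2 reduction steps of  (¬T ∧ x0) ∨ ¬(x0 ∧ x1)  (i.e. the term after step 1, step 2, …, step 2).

Answer: after 2 steps: F ∨ ¬(x0 ∧ x1)

Reduction:
  start: (¬T ∧ x0) ∨ ¬(x0 ∧ x1)
  →1  (F ∧ x0) ∨ ¬(x0 ∧ x1)
  →2  F ∨ ¬(x0 ∧ x1)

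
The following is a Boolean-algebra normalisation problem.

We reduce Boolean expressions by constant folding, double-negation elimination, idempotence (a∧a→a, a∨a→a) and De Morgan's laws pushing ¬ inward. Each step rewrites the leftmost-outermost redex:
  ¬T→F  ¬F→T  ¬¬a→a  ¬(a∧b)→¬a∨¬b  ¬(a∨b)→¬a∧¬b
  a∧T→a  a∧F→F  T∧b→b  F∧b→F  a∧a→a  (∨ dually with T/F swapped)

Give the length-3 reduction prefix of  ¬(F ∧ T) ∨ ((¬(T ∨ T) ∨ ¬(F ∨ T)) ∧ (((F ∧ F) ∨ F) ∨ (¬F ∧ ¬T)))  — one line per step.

Answer: after 3 steps: T ∨ ((¬(T ∨ T) ∨ ¬(F ∨ T)) ∧ (((F ∧ F) ∨ F) ∨ (¬F ∧ ¬T)))

Derivation:
  start: ¬(F ∧ T) ∨ ((¬(T ∨ T) ∨ ¬(F ∨ T)) ∧ (((F ∧ F) ∨ F) ∨ (¬F ∧ ¬T)))
  [1] (¬F ∨ ¬T) ∨ ((¬(T ∨ T) ∨ ¬(F ∨ T)) ∧ (((F ∧ F) ∨ F) ∨ (¬F ∧ ¬T)))
  [2] (T ∨ ¬T) ∨ ((¬(T ∨ T) ∨ ¬(F ∨ T)) ∧ (((F ∧ F) ∨ F) ∨ (¬F ∧ ¬T)))
  [3] T ∨ ((¬(T ∨ T) ∨ ¬(F ∨ T)) ∧ (((F ∧ F) ∨ F) ∨ (¬F ∧ ¬T)))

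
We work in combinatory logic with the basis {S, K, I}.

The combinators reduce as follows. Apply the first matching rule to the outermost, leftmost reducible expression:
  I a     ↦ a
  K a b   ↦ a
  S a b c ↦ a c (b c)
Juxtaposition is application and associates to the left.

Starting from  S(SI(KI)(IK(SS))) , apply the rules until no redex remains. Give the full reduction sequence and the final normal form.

Answer: normal form = S(SS)  (in 4 steps)

Derivation:
  start: S(SI(KI)(IK(SS)))
  →1  S(I(IK(SS))(KI(IK(SS))))
  →2  S(IK(SS)(KI(IK(SS))))
  →3  S(K(SS)(KI(IK(SS))))
  →4  S(SS)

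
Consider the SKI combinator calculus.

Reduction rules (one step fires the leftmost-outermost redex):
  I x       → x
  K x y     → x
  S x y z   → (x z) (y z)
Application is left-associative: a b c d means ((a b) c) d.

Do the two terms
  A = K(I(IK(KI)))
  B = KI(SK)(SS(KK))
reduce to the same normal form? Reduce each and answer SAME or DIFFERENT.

Term A:
  start: K(I(IK(KI)))
  step 1: K(IK(KI))
  step 2: K(K(KI))

Term B:
  start: KI(SK)(SS(KK))
  step 1: I(SS(KK))
  step 2: SS(KK)

Answer: DIFFERENT — A ⇓ K(K(KI)), B ⇓ SS(KK)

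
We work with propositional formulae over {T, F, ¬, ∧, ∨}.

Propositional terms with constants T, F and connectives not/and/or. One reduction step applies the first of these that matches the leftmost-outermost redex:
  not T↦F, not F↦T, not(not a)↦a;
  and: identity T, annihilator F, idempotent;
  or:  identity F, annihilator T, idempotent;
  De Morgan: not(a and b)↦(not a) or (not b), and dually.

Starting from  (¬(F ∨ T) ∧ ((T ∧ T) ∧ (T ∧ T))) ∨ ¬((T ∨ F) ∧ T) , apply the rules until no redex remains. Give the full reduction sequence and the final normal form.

Answer: normal form = F  (in 12 steps)

Derivation:
  start: (¬(F ∨ T) ∧ ((T ∧ T) ∧ (T ∧ T))) ∨ ¬((T ∨ F) ∧ T)
  [1] ((¬F ∧ ¬T) ∧ ((T ∧ T) ∧ (T ∧ T))) ∨ ¬((T ∨ F) ∧ T)
  [2] ((T ∧ ¬T) ∧ ((T ∧ T) ∧ (T ∧ T))) ∨ ¬((T ∨ F) ∧ T)
  [3] (¬T ∧ ((T ∧ T) ∧ (T ∧ T))) ∨ ¬((T ∨ F) ∧ T)
  [4] (F ∧ ((T ∧ T) ∧ (T ∧ T))) ∨ ¬((T ∨ F) ∧ T)
  [5] F ∨ ¬((T ∨ F) ∧ T)
  [6] ¬((T ∨ F) ∧ T)
  [7] ¬(T ∨ F) ∨ ¬T
  [8] (¬T ∧ ¬F) ∨ ¬T
  [9] (F ∧ ¬F) ∨ ¬T
  [10] F ∨ ¬T
  [11] ¬T
  [12] F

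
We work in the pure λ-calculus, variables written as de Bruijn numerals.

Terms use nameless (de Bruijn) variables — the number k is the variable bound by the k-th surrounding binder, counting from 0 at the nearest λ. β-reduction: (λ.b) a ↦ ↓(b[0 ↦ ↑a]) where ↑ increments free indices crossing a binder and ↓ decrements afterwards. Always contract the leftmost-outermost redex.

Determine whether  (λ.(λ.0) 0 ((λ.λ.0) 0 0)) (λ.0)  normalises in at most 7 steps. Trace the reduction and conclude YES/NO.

Answer: YES — reaches normal form λ.0 in 5 ≤ 7 steps

Reduction:
  start: (λ.(λ.0) 0 ((λ.λ.0) 0 0)) (λ.0)
  step 1: (λ.0) (λ.0) ((λ.λ.0) (λ.0) (λ.0))
  step 2: (λ.0) ((λ.λ.0) (λ.0) (λ.0))
  step 3: (λ.λ.0) (λ.0) (λ.0)
  step 4: (λ.0) (λ.0)
  step 5: λ.0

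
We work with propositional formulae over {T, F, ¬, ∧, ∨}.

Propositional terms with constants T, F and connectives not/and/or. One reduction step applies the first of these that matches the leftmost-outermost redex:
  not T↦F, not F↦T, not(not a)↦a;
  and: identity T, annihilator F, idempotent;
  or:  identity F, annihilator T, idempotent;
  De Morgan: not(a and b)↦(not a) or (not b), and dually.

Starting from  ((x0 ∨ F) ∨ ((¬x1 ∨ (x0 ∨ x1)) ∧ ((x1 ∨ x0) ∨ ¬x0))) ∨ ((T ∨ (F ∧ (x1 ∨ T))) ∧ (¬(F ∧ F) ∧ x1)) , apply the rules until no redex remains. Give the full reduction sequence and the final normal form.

Answer: normal form = (x0 ∨ ((¬x1 ∨ (x0 ∨ x1)) ∧ ((x1 ∨ x0) ∨ ¬x0))) ∨ x1  (in 7 steps)

Derivation:
  start: ((x0 ∨ F) ∨ ((¬x1 ∨ (x0 ∨ x1)) ∧ ((x1 ∨ x0) ∨ ¬x0))) ∨ ((T ∨ (F ∧ (x1 ∨ T))) ∧ (¬(F ∧ F) ∧ x1))
  step 1: (x0 ∨ ((¬x1 ∨ (x0 ∨ x1)) ∧ ((x1 ∨ x0) ∨ ¬x0))) ∨ ((T ∨ (F ∧ (x1 ∨ T))) ∧ (¬(F ∧ F) ∧ x1))
  step 2: (x0 ∨ ((¬x1 ∨ (x0 ∨ x1)) ∧ ((x1 ∨ x0) ∨ ¬x0))) ∨ (T ∧ (¬(F ∧ F) ∧ x1))
  step 3: (x0 ∨ ((¬x1 ∨ (x0 ∨ x1)) ∧ ((x1 ∨ x0) ∨ ¬x0))) ∨ (¬(F ∧ F) ∧ x1)
  step 4: (x0 ∨ ((¬x1 ∨ (x0 ∨ x1)) ∧ ((x1 ∨ x0) ∨ ¬x0))) ∨ ((¬F ∨ ¬F) ∧ x1)
  step 5: (x0 ∨ ((¬x1 ∨ (x0 ∨ x1)) ∧ ((x1 ∨ x0) ∨ ¬x0))) ∨ (¬F ∧ x1)
  step 6: (x0 ∨ ((¬x1 ∨ (x0 ∨ x1)) ∧ ((x1 ∨ x0) ∨ ¬x0))) ∨ (T ∧ x1)
  step 7: (x0 ∨ ((¬x1 ∨ (x0 ∨ x1)) ∧ ((x1 ∨ x0) ∨ ¬x0))) ∨ x1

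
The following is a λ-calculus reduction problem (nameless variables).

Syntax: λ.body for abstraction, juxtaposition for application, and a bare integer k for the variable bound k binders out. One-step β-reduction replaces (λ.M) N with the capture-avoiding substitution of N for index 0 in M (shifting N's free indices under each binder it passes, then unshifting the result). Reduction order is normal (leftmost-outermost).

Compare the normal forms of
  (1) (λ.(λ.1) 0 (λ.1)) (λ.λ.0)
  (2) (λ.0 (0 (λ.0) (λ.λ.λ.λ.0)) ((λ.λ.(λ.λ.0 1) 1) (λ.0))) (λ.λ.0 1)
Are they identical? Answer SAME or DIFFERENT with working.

Term A:
  start: (λ.(λ.1) 0 (λ.1)) (λ.λ.0)
  [1] (λ.λ.λ.0) (λ.λ.0) (λ.λ.λ.0)
  [2] (λ.λ.0) (λ.λ.λ.0)
  [3] λ.0

Term B:
  start: (λ.0 (0 (λ.0) (λ.λ.λ.λ.0)) ((λ.λ.(λ.λ.0 1) 1) (λ.0))) (λ.λ.0 1)
  [1] (λ.λ.0 1) ((λ.λ.0 1) (λ.0) (λ.λ.λ.λ.0)) ((λ.λ.(λ.λ.0 1) 1) (λ.0))
  [2] (λ.0 ((λ.λ.0 1) (λ.0) (λ.λ.λ.λ.0))) ((λ.λ.(λ.λ.0 1) 1) (λ.0))
  [3] (λ.λ.(λ.λ.0 1) 1) (λ.0) ((λ.λ.0 1) (λ.0) (λ.λ.λ.λ.0))
  [4] (λ.(λ.λ.0 1) (λ.0)) ((λ.λ.0 1) (λ.0) (λ.λ.λ.λ.0))
  [5] (λ.λ.0 1) (λ.0)
  [6] λ.0 (λ.0)

Answer: DIFFERENT — A ⇓ λ.0, B ⇓ λ.0 (λ.0)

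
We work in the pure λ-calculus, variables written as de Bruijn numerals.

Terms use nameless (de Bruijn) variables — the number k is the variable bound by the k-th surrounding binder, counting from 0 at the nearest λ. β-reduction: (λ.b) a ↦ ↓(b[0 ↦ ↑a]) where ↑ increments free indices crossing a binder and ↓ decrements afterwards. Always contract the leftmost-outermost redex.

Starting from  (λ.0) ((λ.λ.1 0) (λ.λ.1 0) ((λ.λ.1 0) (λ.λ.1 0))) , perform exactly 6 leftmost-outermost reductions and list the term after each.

  start: (λ.0) ((λ.λ.1 0) (λ.λ.1 0) ((λ.λ.1 0) (λ.λ.1 0)))
  [1] (λ.λ.1 0) (λ.λ.1 0) ((λ.λ.1 0) (λ.λ.1 0))
  [2] (λ.(λ.λ.1 0) 0) ((λ.λ.1 0) (λ.λ.1 0))
  [3] (λ.λ.1 0) ((λ.λ.1 0) (λ.λ.1 0))
  [4] λ.(λ.λ.1 0) (λ.λ.1 0) 0
  [5] λ.(λ.(λ.λ.1 0) 0) 0
  [6] λ.(λ.λ.1 0) 0

Answer: after 6 steps: λ.(λ.λ.1 0) 0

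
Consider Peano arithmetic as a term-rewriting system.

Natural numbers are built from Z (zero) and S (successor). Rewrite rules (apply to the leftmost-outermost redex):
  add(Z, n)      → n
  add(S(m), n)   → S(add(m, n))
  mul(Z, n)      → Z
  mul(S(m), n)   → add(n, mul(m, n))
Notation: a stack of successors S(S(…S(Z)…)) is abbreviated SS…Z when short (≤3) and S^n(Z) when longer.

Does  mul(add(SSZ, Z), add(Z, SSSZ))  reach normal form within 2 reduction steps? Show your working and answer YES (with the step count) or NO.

  start: mul(add(SSZ, Z), add(Z, SSSZ))
  [1] mul(S(add(SZ, Z)), add(Z, SSSZ))
  [2] add(add(Z, SSSZ), mul(add(SZ, Z), add(Z, SSSZ)))

Answer: NO — after 2 steps the term is add(add(Z, SSSZ), mul(add(SZ, Z), add(Z, SSSZ))), not yet normal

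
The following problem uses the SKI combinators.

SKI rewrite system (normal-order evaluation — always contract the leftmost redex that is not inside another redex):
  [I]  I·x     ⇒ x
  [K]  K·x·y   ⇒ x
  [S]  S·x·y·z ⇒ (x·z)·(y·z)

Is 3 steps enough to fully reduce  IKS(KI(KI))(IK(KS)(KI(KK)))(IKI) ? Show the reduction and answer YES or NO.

Answer: NO — after 3 steps the term is S(K(KS)(KI(KK)))(IKI), not yet normal

Reduction:
  start: IKS(KI(KI))(IK(KS)(KI(KK)))(IKI)
  →1  KS(KI(KI))(IK(KS)(KI(KK)))(IKI)
  →2  S(IK(KS)(KI(KK)))(IKI)
  →3  S(K(KS)(KI(KK)))(IKI)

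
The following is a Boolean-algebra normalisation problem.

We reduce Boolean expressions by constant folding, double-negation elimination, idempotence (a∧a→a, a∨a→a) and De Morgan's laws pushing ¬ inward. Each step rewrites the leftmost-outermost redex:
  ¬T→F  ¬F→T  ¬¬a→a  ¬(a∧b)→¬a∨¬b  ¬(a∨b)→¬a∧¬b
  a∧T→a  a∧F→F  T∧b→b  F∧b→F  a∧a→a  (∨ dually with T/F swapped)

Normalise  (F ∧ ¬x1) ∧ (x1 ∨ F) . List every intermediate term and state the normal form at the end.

Answer: normal form = F  (in 2 steps)

Reduction:
  start: (F ∧ ¬x1) ∧ (x1 ∨ F)
  →1  F ∧ (x1 ∨ F)
  →2  F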